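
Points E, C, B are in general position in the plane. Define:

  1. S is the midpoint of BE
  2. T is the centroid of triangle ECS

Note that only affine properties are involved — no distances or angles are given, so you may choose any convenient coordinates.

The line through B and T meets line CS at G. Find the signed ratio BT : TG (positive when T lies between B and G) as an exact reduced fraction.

Set E = (0, 0), C = (1, 0), B = (0, 1); any affine frame gives the same invariant.
1. S is the midpoint of BE ⇒ S = (0, 1/2)
2. T is the centroid of triangle ECS ⇒ T = (1/3, 1/6)
line BT meets CS at G = (1/4, 3/8)
T = B + t·(G−B) with t = 4/3, so BT:TG = 4/3:-1/3

BT:TG = -4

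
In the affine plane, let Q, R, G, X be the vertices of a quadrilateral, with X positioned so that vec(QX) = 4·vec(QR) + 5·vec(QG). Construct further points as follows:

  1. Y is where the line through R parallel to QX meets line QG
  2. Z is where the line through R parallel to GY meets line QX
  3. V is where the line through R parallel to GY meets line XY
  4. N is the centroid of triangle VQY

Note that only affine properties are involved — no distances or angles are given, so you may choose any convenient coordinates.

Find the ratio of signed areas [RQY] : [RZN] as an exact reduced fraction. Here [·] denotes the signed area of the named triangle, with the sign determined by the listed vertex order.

Set Q = (0, 0), R = (1, 0), G = (0, 1), X = (4, 5); any affine frame gives the same invariant.
1. Y is where the line through R parallel to QX meets line QG ⇒ Y = (0, -5/4)
2. Z is where the line through R parallel to GY meets line QX ⇒ Z = (1, 5/4)
3. V is where the line through R parallel to GY meets line XY ⇒ V = (1, 5/16)
4. N is the centroid of triangle VQY ⇒ N = (1/3, -5/16)
2·[RQY] = 5/4, 2·[RZN] = 5/6
[RQY]:[RZN] = 5/4:5/6 = 3/2

[RQY]:[RZN] = 3/2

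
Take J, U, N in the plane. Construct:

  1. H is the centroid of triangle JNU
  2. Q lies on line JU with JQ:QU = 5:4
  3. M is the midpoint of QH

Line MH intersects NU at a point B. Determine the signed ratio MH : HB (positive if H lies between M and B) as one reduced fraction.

MH:HB = 1/6

Assign J = (0, 0), U = (1, 0), N = (0, 1) — the answer is frame-independent, so this choice is without loss of generality.
1. H is the centroid of triangle JNU ⇒ H = (1/3, 1/3)
2. Q lies on line JU with JQ:QU = 5:4 ⇒ Q = (5/9, 0)
3. M is the midpoint of QH ⇒ M = (4/9, 1/6)
line MH meets NU at B = (-1/3, 4/3)
H = M + t·(B−M) with t = 1/7, so MH:HB = 1/7:6/7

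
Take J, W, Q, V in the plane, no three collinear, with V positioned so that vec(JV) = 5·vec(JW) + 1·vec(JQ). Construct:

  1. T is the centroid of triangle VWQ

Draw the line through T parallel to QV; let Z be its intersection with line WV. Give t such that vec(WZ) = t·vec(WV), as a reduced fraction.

Work in coordinates with J = (0, 0), W = (1, 0), Q = (0, 1), V = (5, 1).
1. T is the centroid of triangle VWQ ⇒ T = (2, 2/3)
through T parallel to QV: direction (5, 0); meets WV at Z = (11/3, 2/3)
Z = W + t·(V−W) with t = 2/3

t = 2/3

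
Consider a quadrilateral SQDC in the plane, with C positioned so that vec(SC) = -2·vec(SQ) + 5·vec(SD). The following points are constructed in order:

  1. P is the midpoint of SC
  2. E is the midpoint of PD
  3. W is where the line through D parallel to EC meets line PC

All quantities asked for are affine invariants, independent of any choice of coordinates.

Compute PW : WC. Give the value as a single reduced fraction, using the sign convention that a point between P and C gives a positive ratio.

Work in coordinates with S = (0, 0), Q = (1, 0), D = (0, 1), C = (-2, 5).
1. P is the midpoint of SC ⇒ P = (-1, 5/2)
2. E is the midpoint of PD ⇒ E = (-1/2, 7/4)
3. W is where the line through D parallel to EC meets line PC ⇒ W = (-3, 15/2)
W = P + t·(C−P) with t = 2, so PW:WC = t:(1−t) = 2:-1

PW:WC = -2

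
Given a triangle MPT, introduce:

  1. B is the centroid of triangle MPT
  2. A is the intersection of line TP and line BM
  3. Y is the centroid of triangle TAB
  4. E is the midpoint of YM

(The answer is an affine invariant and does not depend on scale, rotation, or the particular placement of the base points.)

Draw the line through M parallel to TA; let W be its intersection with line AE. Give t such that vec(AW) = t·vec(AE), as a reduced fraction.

Choose coordinates M = (0, 0), P = (1, 0), T = (0, 1).
1. B is the centroid of triangle MPT ⇒ B = (1/3, 1/3)
2. A is the intersection of line TP and line BM ⇒ A = (1/2, 1/2)
3. Y is the centroid of triangle TAB ⇒ Y = (5/18, 11/18)
4. E is the midpoint of YM ⇒ E = (5/36, 11/36)
through M parallel to TA: direction (1/2, -1/2); meets AE at W = (-3/20, 3/20)
W = A + t·(E−A) with t = 9/5

t = 9/5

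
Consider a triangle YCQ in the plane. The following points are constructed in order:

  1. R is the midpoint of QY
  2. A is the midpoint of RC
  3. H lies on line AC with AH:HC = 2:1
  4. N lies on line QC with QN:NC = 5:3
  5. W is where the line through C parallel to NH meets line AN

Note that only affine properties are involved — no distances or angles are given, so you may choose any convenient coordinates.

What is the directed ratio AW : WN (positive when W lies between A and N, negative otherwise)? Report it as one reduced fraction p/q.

Choose coordinates Y = (0, 0), C = (1, 0), Q = (0, 1).
1. R is the midpoint of QY ⇒ R = (0, 1/2)
2. A is the midpoint of RC ⇒ A = (1/2, 1/4)
3. H lies on line AC with AH:HC = 2:1 ⇒ H = (5/6, 1/12)
4. N lies on line QC with QN:NC = 5:3 ⇒ N = (5/8, 3/8)
5. W is where the line through C parallel to NH meets line AN ⇒ W = (11/16, 7/16)
W = A + t·(N−A) with t = 3/2, so AW:WN = t:(1−t) = 3/2:-1/2

AW:WN = -3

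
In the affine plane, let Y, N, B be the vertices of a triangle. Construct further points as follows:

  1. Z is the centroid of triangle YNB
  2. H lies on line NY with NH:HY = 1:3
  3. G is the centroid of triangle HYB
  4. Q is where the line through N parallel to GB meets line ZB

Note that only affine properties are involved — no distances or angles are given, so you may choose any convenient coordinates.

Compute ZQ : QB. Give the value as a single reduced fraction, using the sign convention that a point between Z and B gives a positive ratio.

ZQ:QB = -13/15

Choose coordinates Y = (0, 0), N = (1, 0), B = (0, 1).
1. Z is the centroid of triangle YNB ⇒ Z = (1/3, 1/3)
2. H lies on line NY with NH:HY = 1:3 ⇒ H = (3/4, 0)
3. G is the centroid of triangle HYB ⇒ G = (1/4, 1/3)
4. Q is where the line through N parallel to GB meets line ZB ⇒ Q = (5/2, -4)
Q = Z + t·(B−Z) with t = -13/2, so ZQ:QB = t:(1−t) = -13/2:15/2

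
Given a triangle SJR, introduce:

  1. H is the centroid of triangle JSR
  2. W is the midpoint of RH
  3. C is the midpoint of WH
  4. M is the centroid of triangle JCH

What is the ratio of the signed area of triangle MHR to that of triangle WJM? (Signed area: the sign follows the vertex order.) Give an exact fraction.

[MHR]:[WJM] = 4/3

Assign S = (0, 0), J = (1, 0), R = (0, 1) — the answer is frame-independent, so this choice is without loss of generality.
1. H is the centroid of triangle JSR ⇒ H = (1/3, 1/3)
2. W is the midpoint of RH ⇒ W = (1/6, 2/3)
3. C is the midpoint of WH ⇒ C = (1/4, 1/2)
4. M is the centroid of triangle JCH ⇒ M = (19/36, 5/18)
2·[MHR] = -1/9, 2·[WJM] = -1/12
[MHR]:[WJM] = -1/9:-1/12 = 4/3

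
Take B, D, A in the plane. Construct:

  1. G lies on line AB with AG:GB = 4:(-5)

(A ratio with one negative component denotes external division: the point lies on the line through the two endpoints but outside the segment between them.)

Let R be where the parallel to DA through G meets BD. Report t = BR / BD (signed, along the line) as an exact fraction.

t = 5

Work in coordinates with B = (0, 0), D = (1, 0), A = (0, 1).
1. G lies on line AB with AG:GB = 4:(-5) ⇒ G = (0, 5)
through G parallel to DA: direction (-1, 1); meets BD at R = (5, 0)
R = B + t·(D−B) with t = 5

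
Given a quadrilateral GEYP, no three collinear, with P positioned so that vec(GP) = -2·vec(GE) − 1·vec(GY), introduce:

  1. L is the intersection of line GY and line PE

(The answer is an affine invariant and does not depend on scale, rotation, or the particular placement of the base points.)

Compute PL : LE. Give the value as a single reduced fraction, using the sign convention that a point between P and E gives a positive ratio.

PL:LE = 2

Work in coordinates with G = (0, 0), E = (1, 0), Y = (0, 1), P = (-2, -1).
1. L is the intersection of line GY and line PE ⇒ L = (0, -1/3)
L = P + t·(E−P) with t = 2/3, so PL:LE = t:(1−t) = 2/3:1/3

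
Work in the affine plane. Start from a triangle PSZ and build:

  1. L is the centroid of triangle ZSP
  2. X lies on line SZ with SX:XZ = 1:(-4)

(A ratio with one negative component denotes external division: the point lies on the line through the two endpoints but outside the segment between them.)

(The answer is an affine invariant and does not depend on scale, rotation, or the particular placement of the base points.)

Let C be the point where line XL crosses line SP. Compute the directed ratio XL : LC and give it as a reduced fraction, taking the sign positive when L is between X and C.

XL:LC = -2

Choose coordinates P = (0, 0), S = (1, 0), Z = (0, 1).
1. L is the centroid of triangle ZSP ⇒ L = (1/3, 1/3)
2. X lies on line SZ with SX:XZ = 1:(-4) ⇒ X = (4/3, -1/3)
line XL meets SP at C = (5/6, 0)
L = X + t·(C−X) with t = 2, so XL:LC = 2:-1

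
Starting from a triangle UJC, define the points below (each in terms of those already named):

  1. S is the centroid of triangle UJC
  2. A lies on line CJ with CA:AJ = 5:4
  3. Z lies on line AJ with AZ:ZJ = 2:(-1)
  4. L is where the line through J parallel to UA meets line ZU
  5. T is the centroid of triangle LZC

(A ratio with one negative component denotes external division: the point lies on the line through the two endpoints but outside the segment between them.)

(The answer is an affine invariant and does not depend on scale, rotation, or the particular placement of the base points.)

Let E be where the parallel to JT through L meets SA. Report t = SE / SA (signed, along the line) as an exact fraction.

t = -2

Work in coordinates with U = (0, 0), J = (1, 0), C = (0, 1).
1. S is the centroid of triangle UJC ⇒ S = (1/3, 1/3)
2. A lies on line CJ with CA:AJ = 5:4 ⇒ A = (5/9, 4/9)
3. Z lies on line AJ with AZ:ZJ = 2:(-1) ⇒ Z = (13/9, -4/9)
4. L is where the line through J parallel to UA meets line ZU ⇒ L = (13/18, -2/9)
5. T is the centroid of triangle LZC ⇒ T = (13/18, 1/9)
through L parallel to JT: direction (-5/18, 1/9); meets SA at E = (-1/9, 1/9)
E = S + t·(A−S) with t = -2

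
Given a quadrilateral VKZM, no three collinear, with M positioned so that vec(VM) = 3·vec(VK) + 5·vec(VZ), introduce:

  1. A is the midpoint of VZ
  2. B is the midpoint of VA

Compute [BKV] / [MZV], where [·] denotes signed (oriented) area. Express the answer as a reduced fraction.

[BKV]:[MZV] = -1/12

Assign V = (0, 0), K = (1, 0), Z = (0, 1), M = (3, 5) — the answer is frame-independent, so this choice is without loss of generality.
1. A is the midpoint of VZ ⇒ A = (0, 1/2)
2. B is the midpoint of VA ⇒ B = (0, 1/4)
2·[BKV] = -1/4, 2·[MZV] = 3
[BKV]:[MZV] = -1/4:3 = -1/12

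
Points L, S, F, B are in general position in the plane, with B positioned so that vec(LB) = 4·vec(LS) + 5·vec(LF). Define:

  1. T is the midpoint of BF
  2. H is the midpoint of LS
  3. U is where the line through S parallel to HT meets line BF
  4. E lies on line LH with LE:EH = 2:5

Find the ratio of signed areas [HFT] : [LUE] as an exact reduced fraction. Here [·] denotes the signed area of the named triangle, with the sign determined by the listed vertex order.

Assign L = (0, 0), S = (1, 0), F = (0, 1), B = (4, 5) — the answer is frame-independent, so this choice is without loss of generality.
1. T is the midpoint of BF ⇒ T = (2, 3)
2. H is the midpoint of LS ⇒ H = (1/2, 0)
3. U is where the line through S parallel to HT meets line BF ⇒ U = (3, 4)
4. E lies on line LH with LE:EH = 2:5 ⇒ E = (1/7, 0)
2·[HFT] = -3, 2·[LUE] = -4/7
[HFT]:[LUE] = -3:-4/7 = 21/4

[HFT]:[LUE] = 21/4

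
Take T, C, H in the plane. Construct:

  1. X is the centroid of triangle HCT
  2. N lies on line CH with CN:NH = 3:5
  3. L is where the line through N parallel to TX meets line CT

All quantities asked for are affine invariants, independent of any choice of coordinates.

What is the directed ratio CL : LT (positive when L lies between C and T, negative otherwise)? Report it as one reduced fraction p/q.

Work in coordinates with T = (0, 0), C = (1, 0), H = (0, 1).
1. X is the centroid of triangle HCT ⇒ X = (1/3, 1/3)
2. N lies on line CH with CN:NH = 3:5 ⇒ N = (5/8, 3/8)
3. L is where the line through N parallel to TX meets line CT ⇒ L = (1/4, 0)
L = C + t·(T−C) with t = 3/4, so CL:LT = t:(1−t) = 3/4:1/4

CL:LT = 3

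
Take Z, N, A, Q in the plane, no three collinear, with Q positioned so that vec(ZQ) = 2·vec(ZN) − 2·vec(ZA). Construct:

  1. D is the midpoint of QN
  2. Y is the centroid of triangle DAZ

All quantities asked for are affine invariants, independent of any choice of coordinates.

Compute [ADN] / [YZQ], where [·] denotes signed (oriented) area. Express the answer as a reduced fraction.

Choose coordinates Z = (0, 0), N = (1, 0), A = (0, 1), Q = (2, -2).
1. D is the midpoint of QN ⇒ D = (3/2, -1)
2. Y is the centroid of triangle DAZ ⇒ Y = (1/2, 0)
2·[ADN] = 1/2, 2·[YZQ] = 1
[ADN]:[YZQ] = 1/2:1 = 1/2

[ADN]:[YZQ] = 1/2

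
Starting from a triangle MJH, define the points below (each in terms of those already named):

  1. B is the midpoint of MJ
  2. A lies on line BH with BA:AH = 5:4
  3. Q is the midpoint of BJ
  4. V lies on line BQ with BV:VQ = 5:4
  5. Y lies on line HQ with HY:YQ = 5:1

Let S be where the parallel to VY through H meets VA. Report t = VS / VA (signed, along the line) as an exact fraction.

t = 3/2

Work in coordinates with M = (0, 0), J = (1, 0), H = (0, 1).
1. B is the midpoint of MJ ⇒ B = (1/2, 0)
2. A lies on line BH with BA:AH = 5:4 ⇒ A = (2/9, 5/9)
3. Q is the midpoint of BJ ⇒ Q = (3/4, 0)
4. V lies on line BQ with BV:VQ = 5:4 ⇒ V = (23/36, 0)
5. Y lies on line HQ with HY:YQ = 5:1 ⇒ Y = (5/8, 1/6)
through H parallel to VY: direction (-1/72, 1/6); meets VA at S = (1/72, 5/6)
S = V + t·(A−V) with t = 3/2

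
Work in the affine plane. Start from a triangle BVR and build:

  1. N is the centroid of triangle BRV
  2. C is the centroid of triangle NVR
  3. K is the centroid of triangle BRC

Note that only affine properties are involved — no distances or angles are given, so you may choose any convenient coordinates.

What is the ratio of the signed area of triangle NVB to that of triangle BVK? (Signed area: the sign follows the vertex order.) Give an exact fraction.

[NVB]:[BVK] = -9/13

Work in coordinates with B = (0, 0), V = (1, 0), R = (0, 1).
1. N is the centroid of triangle BRV ⇒ N = (1/3, 1/3)
2. C is the centroid of triangle NVR ⇒ C = (4/9, 4/9)
3. K is the centroid of triangle BRC ⇒ K = (4/27, 13/27)
2·[NVB] = -1/3, 2·[BVK] = 13/27
[NVB]:[BVK] = -1/3:13/27 = -9/13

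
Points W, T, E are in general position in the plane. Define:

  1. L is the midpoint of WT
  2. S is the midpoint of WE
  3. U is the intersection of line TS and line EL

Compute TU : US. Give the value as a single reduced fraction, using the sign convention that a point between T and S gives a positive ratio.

TU:US = 2

Set W = (0, 0), T = (1, 0), E = (0, 1); any affine frame gives the same invariant.
1. L is the midpoint of WT ⇒ L = (1/2, 0)
2. S is the midpoint of WE ⇒ S = (0, 1/2)
3. U is the intersection of line TS and line EL ⇒ U = (1/3, 1/3)
U = T + t·(S−T) with t = 2/3, so TU:US = t:(1−t) = 2/3:1/3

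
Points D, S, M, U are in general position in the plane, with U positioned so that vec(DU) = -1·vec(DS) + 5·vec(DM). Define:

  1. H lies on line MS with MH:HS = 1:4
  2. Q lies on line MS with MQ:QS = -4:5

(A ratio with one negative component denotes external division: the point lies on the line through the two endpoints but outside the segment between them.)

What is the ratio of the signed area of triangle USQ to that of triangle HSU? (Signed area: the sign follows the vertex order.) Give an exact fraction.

[USQ]:[HSU] = -25/4

Work in coordinates with D = (0, 0), S = (1, 0), M = (0, 1), U = (-1, 5).
1. H lies on line MS with MH:HS = 1:4 ⇒ H = (1/5, 4/5)
2. Q lies on line MS with MQ:QS = -4:5 ⇒ Q = (-4, 5)
2·[USQ] = -15, 2·[HSU] = 12/5
[USQ]:[HSU] = -15:12/5 = -25/4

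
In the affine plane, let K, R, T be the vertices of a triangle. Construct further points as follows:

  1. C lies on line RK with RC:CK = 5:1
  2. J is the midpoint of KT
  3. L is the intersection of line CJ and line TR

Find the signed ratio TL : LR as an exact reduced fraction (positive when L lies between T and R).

Set K = (0, 0), R = (1, 0), T = (0, 1); any affine frame gives the same invariant.
1. C lies on line RK with RC:CK = 5:1 ⇒ C = (1/6, 0)
2. J is the midpoint of KT ⇒ J = (0, 1/2)
3. L is the intersection of line CJ and line TR ⇒ L = (-1/4, 5/4)
L = T + t·(R−T) with t = -1/4, so TL:LR = t:(1−t) = -1/4:5/4

TL:LR = -1/5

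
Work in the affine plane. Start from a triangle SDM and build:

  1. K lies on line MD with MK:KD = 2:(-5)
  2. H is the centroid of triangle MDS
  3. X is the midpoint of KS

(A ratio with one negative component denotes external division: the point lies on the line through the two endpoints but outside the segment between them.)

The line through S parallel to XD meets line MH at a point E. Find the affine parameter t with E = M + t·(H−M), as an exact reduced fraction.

t = 24/11

Assign S = (0, 0), D = (1, 0), M = (0, 1) — the answer is frame-independent, so this choice is without loss of generality.
1. K lies on line MD with MK:KD = 2:(-5) ⇒ K = (-2/3, 5/3)
2. H is the centroid of triangle MDS ⇒ H = (1/3, 1/3)
3. X is the midpoint of KS ⇒ X = (-1/3, 5/6)
through S parallel to XD: direction (4/3, -5/6); meets MH at E = (8/11, -5/11)
E = M + t·(H−M) with t = 24/11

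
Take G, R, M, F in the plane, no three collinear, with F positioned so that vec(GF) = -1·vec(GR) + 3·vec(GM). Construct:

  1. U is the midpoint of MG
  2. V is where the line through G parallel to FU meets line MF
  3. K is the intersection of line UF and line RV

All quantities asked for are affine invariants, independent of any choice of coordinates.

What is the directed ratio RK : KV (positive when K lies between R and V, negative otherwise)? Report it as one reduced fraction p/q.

RK:KV = 4

Set G = (0, 0), R = (1, 0), M = (0, 1), F = (-1, 3); any affine frame gives the same invariant.
1. U is the midpoint of MG ⇒ U = (0, 1/2)
2. V is where the line through G parallel to FU meets line MF ⇒ V = (-2, 5)
3. K is the intersection of line UF and line RV ⇒ K = (-7/5, 4)
K = R + t·(V−R) with t = 4/5, so RK:KV = t:(1−t) = 4/5:1/5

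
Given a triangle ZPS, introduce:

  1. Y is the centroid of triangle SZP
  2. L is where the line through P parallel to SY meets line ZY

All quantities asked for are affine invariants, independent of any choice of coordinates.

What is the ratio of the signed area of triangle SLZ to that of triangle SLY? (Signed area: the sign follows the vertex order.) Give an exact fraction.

[SLZ]:[SLY] = 2

Work in coordinates with Z = (0, 0), P = (1, 0), S = (0, 1).
1. Y is the centroid of triangle SZP ⇒ Y = (1/3, 1/3)
2. L is where the line through P parallel to SY meets line ZY ⇒ L = (2/3, 2/3)
2·[SLZ] = -2/3, 2·[SLY] = -1/3
[SLZ]:[SLY] = -2/3:-1/3 = 2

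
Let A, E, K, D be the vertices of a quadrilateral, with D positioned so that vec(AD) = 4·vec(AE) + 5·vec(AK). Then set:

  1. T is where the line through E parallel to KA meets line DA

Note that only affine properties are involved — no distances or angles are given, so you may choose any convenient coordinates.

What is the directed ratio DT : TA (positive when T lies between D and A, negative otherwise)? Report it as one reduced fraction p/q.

Work in coordinates with A = (0, 0), E = (1, 0), K = (0, 1), D = (4, 5).
1. T is where the line through E parallel to KA meets line DA ⇒ T = (1, 5/4)
T = D + t·(A−D) with t = 3/4, so DT:TA = t:(1−t) = 3/4:1/4

DT:TA = 3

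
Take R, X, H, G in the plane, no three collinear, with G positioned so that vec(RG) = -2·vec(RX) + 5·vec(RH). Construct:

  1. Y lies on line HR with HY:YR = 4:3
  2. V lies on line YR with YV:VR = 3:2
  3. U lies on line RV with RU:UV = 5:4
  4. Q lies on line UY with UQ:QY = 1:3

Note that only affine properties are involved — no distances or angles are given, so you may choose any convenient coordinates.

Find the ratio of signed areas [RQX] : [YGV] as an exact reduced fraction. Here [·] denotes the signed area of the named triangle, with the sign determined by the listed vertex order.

Work in coordinates with R = (0, 0), X = (1, 0), H = (0, 1), G = (-2, 5).
1. Y lies on line HR with HY:YR = 4:3 ⇒ Y = (0, 3/7)
2. V lies on line YR with YV:VR = 3:2 ⇒ V = (0, 6/35)
3. U lies on line RV with RU:UV = 5:4 ⇒ U = (0, 2/21)
4. Q lies on line UY with UQ:QY = 1:3 ⇒ Q = (0, 5/28)
2·[RQX] = -5/28, 2·[YGV] = 18/35
[RQX]:[YGV] = -5/28:18/35 = -25/72

[RQX]:[YGV] = -25/72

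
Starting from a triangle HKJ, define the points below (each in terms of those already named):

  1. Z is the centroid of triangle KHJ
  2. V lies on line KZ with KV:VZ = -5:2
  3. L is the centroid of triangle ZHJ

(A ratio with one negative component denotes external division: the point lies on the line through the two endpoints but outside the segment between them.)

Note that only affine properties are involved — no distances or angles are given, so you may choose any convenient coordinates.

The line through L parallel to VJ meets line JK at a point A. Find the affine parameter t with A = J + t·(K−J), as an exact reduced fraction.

t = 1/5

Work in coordinates with H = (0, 0), K = (1, 0), J = (0, 1).
1. Z is the centroid of triangle KHJ ⇒ Z = (1/3, 1/3)
2. V lies on line KZ with KV:VZ = -5:2 ⇒ V = (-1/9, 5/9)
3. L is the centroid of triangle ZHJ ⇒ L = (1/9, 4/9)
through L parallel to VJ: direction (1/9, 4/9); meets JK at A = (1/5, 4/5)
A = J + t·(K−J) with t = 1/5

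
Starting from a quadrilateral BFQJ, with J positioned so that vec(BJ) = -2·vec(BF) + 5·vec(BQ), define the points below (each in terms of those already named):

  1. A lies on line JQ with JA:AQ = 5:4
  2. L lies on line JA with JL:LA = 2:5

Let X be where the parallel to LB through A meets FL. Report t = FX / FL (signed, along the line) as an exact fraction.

t = 9/11

Assign B = (0, 0), F = (1, 0), Q = (0, 1), J = (-2, 5) — the answer is frame-independent, so this choice is without loss of generality.
1. A lies on line JQ with JA:AQ = 5:4 ⇒ A = (-8/9, 25/9)
2. L lies on line JA with JL:LA = 2:5 ⇒ L = (-106/63, 275/63)
through A parallel to LB: direction (106/63, -275/63); meets FL at X = (-92/77, 25/7)
X = F + t·(L−F) with t = 9/11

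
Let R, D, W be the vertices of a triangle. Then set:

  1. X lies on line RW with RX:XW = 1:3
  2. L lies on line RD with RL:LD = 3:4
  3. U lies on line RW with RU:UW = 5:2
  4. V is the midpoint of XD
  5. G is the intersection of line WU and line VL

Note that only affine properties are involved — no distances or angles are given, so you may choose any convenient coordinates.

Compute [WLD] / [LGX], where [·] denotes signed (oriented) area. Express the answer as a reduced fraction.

Set R = (0, 0), D = (1, 0), W = (0, 1); any affine frame gives the same invariant.
1. X lies on line RW with RX:XW = 1:3 ⇒ X = (0, 1/4)
2. L lies on line RD with RL:LD = 3:4 ⇒ L = (3/7, 0)
3. U lies on line RW with RU:UW = 5:2 ⇒ U = (0, 5/7)
4. V is the midpoint of XD ⇒ V = (1/2, 1/8)
5. G is the intersection of line WU and line VL ⇒ G = (0, -3/4)
2·[WLD] = 4/7, 2·[LGX] = -3/7
[WLD]:[LGX] = 4/7:-3/7 = -4/3

[WLD]:[LGX] = -4/3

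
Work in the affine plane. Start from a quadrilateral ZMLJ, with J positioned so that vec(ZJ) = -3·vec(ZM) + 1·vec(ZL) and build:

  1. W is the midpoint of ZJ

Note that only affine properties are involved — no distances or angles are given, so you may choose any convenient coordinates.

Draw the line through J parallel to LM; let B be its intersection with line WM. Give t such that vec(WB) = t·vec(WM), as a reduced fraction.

t = -1/2

Choose coordinates Z = (0, 0), M = (1, 0), L = (0, 1), J = (-3, 1).
1. W is the midpoint of ZJ ⇒ W = (-3/2, 1/2)
through J parallel to LM: direction (1, -1); meets WM at B = (-11/4, 3/4)
B = W + t·(M−W) with t = -1/2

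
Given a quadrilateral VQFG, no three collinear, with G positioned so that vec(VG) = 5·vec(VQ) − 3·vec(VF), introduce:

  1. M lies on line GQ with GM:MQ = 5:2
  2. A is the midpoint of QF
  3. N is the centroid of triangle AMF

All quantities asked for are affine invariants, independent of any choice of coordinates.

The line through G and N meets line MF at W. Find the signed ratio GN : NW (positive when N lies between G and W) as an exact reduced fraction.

Choose coordinates V = (0, 0), Q = (1, 0), F = (0, 1), G = (5, -3).
1. M lies on line GQ with GM:MQ = 5:2 ⇒ M = (15/7, -6/7)
2. A is the midpoint of QF ⇒ A = (1/2, 1/2)
3. N is the centroid of triangle AMF ⇒ N = (37/42, 3/14)
line GN meets MF at W = (255/224, 3/224)
N = G + t·(W−G) with t = 16/15, so GN:NW = 16/15:-1/15

GN:NW = -16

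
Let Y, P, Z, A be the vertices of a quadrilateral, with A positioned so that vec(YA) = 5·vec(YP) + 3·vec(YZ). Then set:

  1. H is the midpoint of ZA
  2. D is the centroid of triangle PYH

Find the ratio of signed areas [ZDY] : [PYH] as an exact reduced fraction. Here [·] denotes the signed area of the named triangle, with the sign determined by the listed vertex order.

[ZDY]:[PYH] = 7/12

Set Y = (0, 0), P = (1, 0), Z = (0, 1), A = (5, 3); any affine frame gives the same invariant.
1. H is the midpoint of ZA ⇒ H = (5/2, 2)
2. D is the centroid of triangle PYH ⇒ D = (7/6, 2/3)
2·[ZDY] = -7/6, 2·[PYH] = -2
[ZDY]:[PYH] = -7/6:-2 = 7/12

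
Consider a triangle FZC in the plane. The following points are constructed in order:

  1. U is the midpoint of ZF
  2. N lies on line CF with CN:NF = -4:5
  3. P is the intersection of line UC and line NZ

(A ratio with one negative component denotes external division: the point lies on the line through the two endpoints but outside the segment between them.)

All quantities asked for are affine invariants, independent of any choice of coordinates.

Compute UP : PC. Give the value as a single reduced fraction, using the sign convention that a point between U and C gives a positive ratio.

UP:PC = -5/8

Choose coordinates F = (0, 0), Z = (1, 0), C = (0, 1).
1. U is the midpoint of ZF ⇒ U = (1/2, 0)
2. N lies on line CF with CN:NF = -4:5 ⇒ N = (0, 5)
3. P is the intersection of line UC and line NZ ⇒ P = (4/3, -5/3)
P = U + t·(C−U) with t = -5/3, so UP:PC = t:(1−t) = -5/3:8/3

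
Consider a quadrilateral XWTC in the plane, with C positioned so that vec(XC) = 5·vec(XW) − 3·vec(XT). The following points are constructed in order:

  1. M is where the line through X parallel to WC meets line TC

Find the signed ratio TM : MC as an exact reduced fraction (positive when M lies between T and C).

Work in coordinates with X = (0, 0), W = (1, 0), T = (0, 1), C = (5, -3).
1. M is where the line through X parallel to WC meets line TC ⇒ M = (20, -15)
M = T + t·(C−T) with t = 4, so TM:MC = t:(1−t) = 4:-3

TM:MC = -4/3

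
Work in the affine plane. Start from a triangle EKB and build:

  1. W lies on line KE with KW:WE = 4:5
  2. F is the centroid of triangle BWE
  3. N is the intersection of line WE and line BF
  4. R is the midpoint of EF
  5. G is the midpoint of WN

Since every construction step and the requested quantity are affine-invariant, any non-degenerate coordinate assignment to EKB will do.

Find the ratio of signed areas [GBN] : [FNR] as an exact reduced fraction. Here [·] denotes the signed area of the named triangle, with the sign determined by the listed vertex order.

Assign E = (0, 0), K = (1, 0), B = (0, 1) — the answer is frame-independent, so this choice is without loss of generality.
1. W lies on line KE with KW:WE = 4:5 ⇒ W = (5/9, 0)
2. F is the centroid of triangle BWE ⇒ F = (5/27, 1/3)
3. N is the intersection of line WE and line BF ⇒ N = (5/18, 0)
4. R is the midpoint of EF ⇒ R = (5/54, 1/6)
5. G is the midpoint of WN ⇒ G = (5/12, 0)
2·[GBN] = 5/36, 2·[FNR] = -5/108
[GBN]:[FNR] = 5/36:-5/108 = -3

[GBN]:[FNR] = -3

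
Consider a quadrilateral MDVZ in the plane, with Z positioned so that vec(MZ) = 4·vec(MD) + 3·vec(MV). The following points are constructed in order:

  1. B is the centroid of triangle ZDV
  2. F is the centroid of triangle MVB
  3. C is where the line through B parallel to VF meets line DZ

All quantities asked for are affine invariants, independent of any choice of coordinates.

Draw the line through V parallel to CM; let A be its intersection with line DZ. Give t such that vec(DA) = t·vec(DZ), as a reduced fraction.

t = 23/21

Set M = (0, 0), D = (1, 0), V = (0, 1), Z = (4, 3); any affine frame gives the same invariant.
1. B is the centroid of triangle ZDV ⇒ B = (5/3, 4/3)
2. F is the centroid of triangle MVB ⇒ F = (5/9, 7/9)
3. C is where the line through B parallel to VF meets line DZ ⇒ C = (15/7, 8/7)
through V parallel to CM: direction (-15/7, -8/7); meets DZ at A = (30/7, 23/7)
A = D + t·(Z−D) with t = 23/21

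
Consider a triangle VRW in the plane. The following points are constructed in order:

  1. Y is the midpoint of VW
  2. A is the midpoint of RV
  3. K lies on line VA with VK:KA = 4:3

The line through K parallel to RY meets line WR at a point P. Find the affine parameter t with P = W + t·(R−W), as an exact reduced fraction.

Work in coordinates with V = (0, 0), R = (1, 0), W = (0, 1).
1. Y is the midpoint of VW ⇒ Y = (0, 1/2)
2. A is the midpoint of RV ⇒ A = (1/2, 0)
3. K lies on line VA with VK:KA = 4:3 ⇒ K = (2/7, 0)
through K parallel to RY: direction (-1, 1/2); meets WR at P = (12/7, -5/7)
P = W + t·(R−W) with t = 12/7

t = 12/7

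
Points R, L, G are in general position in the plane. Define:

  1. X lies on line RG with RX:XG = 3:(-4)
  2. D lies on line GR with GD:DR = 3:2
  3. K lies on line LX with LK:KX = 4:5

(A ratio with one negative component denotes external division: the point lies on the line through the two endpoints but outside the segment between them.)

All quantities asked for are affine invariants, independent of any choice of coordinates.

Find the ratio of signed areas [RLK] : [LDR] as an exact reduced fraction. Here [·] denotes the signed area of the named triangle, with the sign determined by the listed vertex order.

Set R = (0, 0), L = (1, 0), G = (0, 1); any affine frame gives the same invariant.
1. X lies on line RG with RX:XG = 3:(-4) ⇒ X = (0, -3)
2. D lies on line GR with GD:DR = 3:2 ⇒ D = (0, 2/5)
3. K lies on line LX with LK:KX = 4:5 ⇒ K = (5/9, -4/3)
2·[RLK] = -4/3, 2·[LDR] = 2/5
[RLK]:[LDR] = -4/3:2/5 = -10/3

[RLK]:[LDR] = -10/3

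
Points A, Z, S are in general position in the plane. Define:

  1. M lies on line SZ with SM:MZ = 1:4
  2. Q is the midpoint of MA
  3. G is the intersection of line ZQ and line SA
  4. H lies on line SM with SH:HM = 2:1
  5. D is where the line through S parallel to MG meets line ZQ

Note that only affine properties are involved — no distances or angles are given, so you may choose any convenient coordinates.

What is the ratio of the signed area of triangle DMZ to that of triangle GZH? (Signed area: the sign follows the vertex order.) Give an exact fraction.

[DMZ]:[GZH] = -15/13

Set A = (0, 0), Z = (1, 0), S = (0, 1); any affine frame gives the same invariant.
1. M lies on line SZ with SM:MZ = 1:4 ⇒ M = (1/5, 4/5)
2. Q is the midpoint of MA ⇒ Q = (1/10, 2/5)
3. G is the intersection of line ZQ and line SA ⇒ G = (0, 4/9)
4. H lies on line SM with SH:HM = 2:1 ⇒ H = (2/15, 13/15)
5. D is where the line through S parallel to MG meets line ZQ ⇒ D = (-1/4, 5/9)
2·[DMZ] = -5/9, 2·[GZH] = 13/27
[DMZ]:[GZH] = -5/9:13/27 = -15/13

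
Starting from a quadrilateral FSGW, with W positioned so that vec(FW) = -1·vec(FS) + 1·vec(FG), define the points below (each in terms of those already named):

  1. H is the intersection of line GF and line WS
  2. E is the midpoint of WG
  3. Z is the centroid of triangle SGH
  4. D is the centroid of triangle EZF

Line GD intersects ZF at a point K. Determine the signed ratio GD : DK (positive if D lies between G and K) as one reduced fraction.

Choose coordinates F = (0, 0), S = (1, 0), G = (0, 1), W = (-1, 1).
1. H is the intersection of line GF and line WS ⇒ H = (0, 1/2)
2. E is the midpoint of WG ⇒ E = (-1/2, 1)
3. Z is the centroid of triangle SGH ⇒ Z = (1/3, 1/2)
4. D is the centroid of triangle EZF ⇒ D = (-1/18, 1/2)
line GD meets ZF at K = (-2/15, -1/5)
D = G + t·(K−G) with t = 5/12, so GD:DK = 5/12:7/12

GD:DK = 5/7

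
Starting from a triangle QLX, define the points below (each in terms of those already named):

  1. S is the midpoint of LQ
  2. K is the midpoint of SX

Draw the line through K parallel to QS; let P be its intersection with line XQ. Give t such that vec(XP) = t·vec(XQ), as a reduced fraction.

t = 1/2

Assign Q = (0, 0), L = (1, 0), X = (0, 1) — the answer is frame-independent, so this choice is without loss of generality.
1. S is the midpoint of LQ ⇒ S = (1/2, 0)
2. K is the midpoint of SX ⇒ K = (1/4, 1/2)
through K parallel to QS: direction (1/2, 0); meets XQ at P = (0, 1/2)
P = X + t·(Q−X) with t = 1/2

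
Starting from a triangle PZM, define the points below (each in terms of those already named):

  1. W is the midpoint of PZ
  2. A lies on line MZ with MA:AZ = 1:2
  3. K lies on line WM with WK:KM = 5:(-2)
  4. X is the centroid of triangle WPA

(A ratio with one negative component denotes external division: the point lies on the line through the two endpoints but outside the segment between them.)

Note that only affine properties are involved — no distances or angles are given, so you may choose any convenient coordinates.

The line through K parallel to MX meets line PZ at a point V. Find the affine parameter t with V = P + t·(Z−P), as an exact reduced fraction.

Assign P = (0, 0), Z = (1, 0), M = (0, 1) — the answer is frame-independent, so this choice is without loss of generality.
1. W is the midpoint of PZ ⇒ W = (1/2, 0)
2. A lies on line MZ with MA:AZ = 1:2 ⇒ A = (1/3, 2/3)
3. K lies on line WM with WK:KM = 5:(-2) ⇒ K = (-1/3, 5/3)
4. X is the centroid of triangle WPA ⇒ X = (5/18, 2/9)
through K parallel to MX: direction (5/18, -7/9); meets PZ at V = (11/42, 0)
V = P + t·(Z−P) with t = 11/42

t = 11/42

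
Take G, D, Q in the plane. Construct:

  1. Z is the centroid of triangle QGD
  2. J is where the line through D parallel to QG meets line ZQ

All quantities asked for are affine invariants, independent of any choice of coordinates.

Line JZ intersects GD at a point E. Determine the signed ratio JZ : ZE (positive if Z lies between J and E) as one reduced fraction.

Set G = (0, 0), D = (1, 0), Q = (0, 1); any affine frame gives the same invariant.
1. Z is the centroid of triangle QGD ⇒ Z = (1/3, 1/3)
2. J is where the line through D parallel to QG meets line ZQ ⇒ J = (1, -1)
line JZ meets GD at E = (1/2, 0)
Z = J + t·(E−J) with t = 4/3, so JZ:ZE = 4/3:-1/3

JZ:ZE = -4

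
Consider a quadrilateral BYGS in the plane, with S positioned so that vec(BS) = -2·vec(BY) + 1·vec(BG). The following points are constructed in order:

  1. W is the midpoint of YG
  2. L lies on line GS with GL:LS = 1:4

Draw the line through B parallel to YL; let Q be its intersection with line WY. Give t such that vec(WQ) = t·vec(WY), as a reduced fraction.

Set B = (0, 0), Y = (1, 0), G = (0, 1), S = (-2, 1); any affine frame gives the same invariant.
1. W is the midpoint of YG ⇒ W = (1/2, 1/2)
2. L lies on line GS with GL:LS = 1:4 ⇒ L = (-2/5, 1)
through B parallel to YL: direction (-7/5, 1); meets WY at Q = (7/2, -5/2)
Q = W + t·(Y−W) with t = 6

t = 6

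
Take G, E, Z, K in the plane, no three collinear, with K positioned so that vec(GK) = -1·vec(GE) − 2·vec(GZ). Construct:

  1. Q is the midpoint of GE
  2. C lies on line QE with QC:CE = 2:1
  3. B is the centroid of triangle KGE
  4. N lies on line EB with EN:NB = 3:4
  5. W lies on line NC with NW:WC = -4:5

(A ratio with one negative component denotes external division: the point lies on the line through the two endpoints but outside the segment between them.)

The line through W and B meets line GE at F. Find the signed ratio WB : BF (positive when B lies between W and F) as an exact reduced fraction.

Assign G = (0, 0), E = (1, 0), Z = (0, 1), K = (-1, -2) — the answer is frame-independent, so this choice is without loss of generality.
1. Q is the midpoint of GE ⇒ Q = (1/2, 0)
2. C lies on line QE with QC:CE = 2:1 ⇒ C = (5/6, 0)
3. B is the centroid of triangle KGE ⇒ B = (0, -2/3)
4. N lies on line EB with EN:NB = 3:4 ⇒ N = (4/7, -2/7)
5. W lies on line NC with NW:WC = -4:5 ⇒ W = (-10/21, -10/7)
line WB meets GE at F = (5/12, 0)
B = W + t·(F−W) with t = 8/15, so WB:BF = 8/15:7/15

WB:BF = 8/7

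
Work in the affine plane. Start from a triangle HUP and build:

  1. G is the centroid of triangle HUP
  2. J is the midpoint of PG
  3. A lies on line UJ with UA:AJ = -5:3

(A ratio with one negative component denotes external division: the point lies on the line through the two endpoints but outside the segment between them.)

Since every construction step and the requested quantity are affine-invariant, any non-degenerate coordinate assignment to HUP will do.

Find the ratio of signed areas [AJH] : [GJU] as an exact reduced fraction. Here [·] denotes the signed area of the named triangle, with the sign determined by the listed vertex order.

Work in coordinates with H = (0, 0), U = (1, 0), P = (0, 1).
1. G is the centroid of triangle HUP ⇒ G = (1/3, 1/3)
2. J is the midpoint of PG ⇒ J = (1/6, 2/3)
3. A lies on line UJ with UA:AJ = -5:3 ⇒ A = (-13/12, 5/3)
2·[AJH] = -1, 2·[GJU] = -1/6
[AJH]:[GJU] = -1:-1/6 = 6

[AJH]:[GJU] = 6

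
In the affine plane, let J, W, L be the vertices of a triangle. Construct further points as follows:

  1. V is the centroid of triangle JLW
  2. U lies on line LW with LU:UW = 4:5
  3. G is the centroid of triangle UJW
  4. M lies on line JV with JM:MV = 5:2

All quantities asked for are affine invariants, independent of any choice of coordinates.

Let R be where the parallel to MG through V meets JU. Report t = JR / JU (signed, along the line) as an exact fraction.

Work in coordinates with J = (0, 0), W = (1, 0), L = (0, 1).
1. V is the centroid of triangle JLW ⇒ V = (1/3, 1/3)
2. U lies on line LW with LU:UW = 4:5 ⇒ U = (4/9, 5/9)
3. G is the centroid of triangle UJW ⇒ G = (13/27, 5/27)
4. M lies on line JV with JM:MV = 5:2 ⇒ M = (5/21, 5/21)
through V parallel to MG: direction (46/189, -10/189); meets JU at R = (112/405, 28/81)
R = J + t·(U−J) with t = 28/45

t = 28/45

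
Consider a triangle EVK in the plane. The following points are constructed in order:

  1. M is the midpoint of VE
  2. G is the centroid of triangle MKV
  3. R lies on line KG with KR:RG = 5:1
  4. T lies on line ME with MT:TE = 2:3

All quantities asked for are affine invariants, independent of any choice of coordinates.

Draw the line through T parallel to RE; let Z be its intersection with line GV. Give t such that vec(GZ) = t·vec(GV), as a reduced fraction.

t = 9/65

Work in coordinates with E = (0, 0), V = (1, 0), K = (0, 1).
1. M is the midpoint of VE ⇒ M = (1/2, 0)
2. G is the centroid of triangle MKV ⇒ G = (1/2, 1/3)
3. R lies on line KG with KR:RG = 5:1 ⇒ R = (5/12, 4/9)
4. T lies on line ME with MT:TE = 2:3 ⇒ T = (3/10, 0)
through T parallel to RE: direction (-5/12, -4/9); meets GV at Z = (37/65, 56/195)
Z = G + t·(V−G) with t = 9/65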